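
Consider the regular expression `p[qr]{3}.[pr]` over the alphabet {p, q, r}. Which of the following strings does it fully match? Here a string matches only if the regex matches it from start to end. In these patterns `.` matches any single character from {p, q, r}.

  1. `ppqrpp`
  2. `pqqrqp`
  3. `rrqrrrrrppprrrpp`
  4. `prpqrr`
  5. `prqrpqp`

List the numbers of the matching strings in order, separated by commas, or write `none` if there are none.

1 → no match
2 → match
3 → no match — must start with `p`
4 → no match
5 → no match

2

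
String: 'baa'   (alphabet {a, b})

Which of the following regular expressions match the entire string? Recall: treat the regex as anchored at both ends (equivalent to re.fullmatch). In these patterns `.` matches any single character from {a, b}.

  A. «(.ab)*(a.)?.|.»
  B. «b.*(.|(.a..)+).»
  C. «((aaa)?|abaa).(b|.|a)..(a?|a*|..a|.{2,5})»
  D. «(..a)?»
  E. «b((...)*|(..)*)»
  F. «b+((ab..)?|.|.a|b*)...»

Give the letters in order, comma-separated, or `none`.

A → no match
B → match
C → no match
D → match
E → match
F → no match

B, D, E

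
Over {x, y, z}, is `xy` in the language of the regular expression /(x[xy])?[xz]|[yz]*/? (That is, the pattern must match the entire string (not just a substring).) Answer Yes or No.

No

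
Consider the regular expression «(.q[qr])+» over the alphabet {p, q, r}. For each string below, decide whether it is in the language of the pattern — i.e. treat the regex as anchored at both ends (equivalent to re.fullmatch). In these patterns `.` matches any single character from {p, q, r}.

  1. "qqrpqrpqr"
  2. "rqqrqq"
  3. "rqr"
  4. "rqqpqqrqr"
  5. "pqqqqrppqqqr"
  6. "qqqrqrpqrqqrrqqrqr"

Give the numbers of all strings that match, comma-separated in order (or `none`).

1, 2, 3, 4, 6

1. "qqrpqrpqr" → match
2. "rqqrqq" → match
3. "rqr" → match
4. "rqqpqqrqr" → match
5. "pqqqqrppqqqr" → no match
6 → match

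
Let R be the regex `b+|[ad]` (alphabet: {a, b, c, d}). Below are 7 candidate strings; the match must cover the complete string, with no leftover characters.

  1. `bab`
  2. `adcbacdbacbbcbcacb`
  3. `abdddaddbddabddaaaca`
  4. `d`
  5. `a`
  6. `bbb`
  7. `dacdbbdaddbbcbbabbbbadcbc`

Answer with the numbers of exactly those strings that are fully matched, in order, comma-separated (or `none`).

4, 5, 6

1. `bab` → no match
2 → no match
3 → no match
4. `d` → match
5. `a` → match
6. `bbb` → match
7 → no match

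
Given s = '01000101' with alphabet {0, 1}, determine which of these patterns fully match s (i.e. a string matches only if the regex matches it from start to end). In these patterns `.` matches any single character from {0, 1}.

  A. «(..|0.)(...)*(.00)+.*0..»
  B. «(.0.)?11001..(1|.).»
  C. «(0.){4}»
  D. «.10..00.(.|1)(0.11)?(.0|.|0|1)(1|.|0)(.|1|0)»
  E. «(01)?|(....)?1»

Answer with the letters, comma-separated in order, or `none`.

C

A → no match
B → no match
C → match
D → no match
E → no match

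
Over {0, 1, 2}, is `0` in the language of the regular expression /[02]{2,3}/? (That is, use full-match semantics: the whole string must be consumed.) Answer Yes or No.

No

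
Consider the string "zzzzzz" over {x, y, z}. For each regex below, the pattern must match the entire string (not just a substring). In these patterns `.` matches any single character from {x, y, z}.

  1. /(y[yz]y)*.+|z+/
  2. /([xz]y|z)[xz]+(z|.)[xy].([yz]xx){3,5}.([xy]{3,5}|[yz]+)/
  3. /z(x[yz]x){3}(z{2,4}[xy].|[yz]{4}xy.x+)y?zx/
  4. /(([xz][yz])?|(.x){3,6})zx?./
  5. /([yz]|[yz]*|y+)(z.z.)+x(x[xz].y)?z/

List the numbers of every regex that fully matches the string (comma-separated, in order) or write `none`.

1 → match
2 → no match
3 → no match — must start with "zx"
4 → no match
5 → no match

1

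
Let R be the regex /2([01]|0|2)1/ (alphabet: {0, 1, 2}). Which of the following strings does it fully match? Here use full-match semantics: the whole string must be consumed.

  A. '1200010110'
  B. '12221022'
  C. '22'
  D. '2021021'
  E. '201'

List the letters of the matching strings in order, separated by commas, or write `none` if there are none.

E

A → no match — must start with '2'
B → no match — must start with '2'
C → no match — must end with '1'
D → no match
E → match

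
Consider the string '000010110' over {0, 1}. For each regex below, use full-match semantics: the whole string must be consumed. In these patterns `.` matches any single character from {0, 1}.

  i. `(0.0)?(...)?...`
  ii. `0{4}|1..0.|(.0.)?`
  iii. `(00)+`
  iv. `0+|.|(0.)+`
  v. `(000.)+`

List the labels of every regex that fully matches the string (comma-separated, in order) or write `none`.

i

i → match
ii → no match
iii → no match — must end with '00'
iv → no match
v → no match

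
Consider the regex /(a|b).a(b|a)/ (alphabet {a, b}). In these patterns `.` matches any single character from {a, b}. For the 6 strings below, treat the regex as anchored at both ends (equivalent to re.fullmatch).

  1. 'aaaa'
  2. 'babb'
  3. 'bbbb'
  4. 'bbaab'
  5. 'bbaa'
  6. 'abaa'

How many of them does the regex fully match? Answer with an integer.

1 → match
2 → no match
3 → no match
4 → no match
5 → match
6 → match
Total matched: 3

3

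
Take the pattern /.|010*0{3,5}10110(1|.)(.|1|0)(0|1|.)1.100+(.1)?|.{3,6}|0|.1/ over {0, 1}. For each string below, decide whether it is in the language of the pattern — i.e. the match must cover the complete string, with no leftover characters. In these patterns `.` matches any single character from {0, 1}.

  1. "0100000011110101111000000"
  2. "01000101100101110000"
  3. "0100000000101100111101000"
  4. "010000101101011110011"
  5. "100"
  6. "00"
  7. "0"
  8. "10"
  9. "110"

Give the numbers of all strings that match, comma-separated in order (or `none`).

1 → no match
2 → match
3 → no match
4 → match
5 → match
6 → no match
7 → match
8 → no match
9 → match

2, 4, 5, 7, 9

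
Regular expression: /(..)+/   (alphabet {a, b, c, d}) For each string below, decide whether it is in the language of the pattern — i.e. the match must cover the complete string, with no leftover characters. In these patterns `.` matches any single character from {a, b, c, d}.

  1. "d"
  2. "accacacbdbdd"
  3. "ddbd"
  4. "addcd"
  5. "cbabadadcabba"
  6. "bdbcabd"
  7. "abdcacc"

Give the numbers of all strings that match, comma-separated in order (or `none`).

2, 3

1 → no match
2 → match
3 → match
4 → no match
5 → no match
6 → no match
7 → no match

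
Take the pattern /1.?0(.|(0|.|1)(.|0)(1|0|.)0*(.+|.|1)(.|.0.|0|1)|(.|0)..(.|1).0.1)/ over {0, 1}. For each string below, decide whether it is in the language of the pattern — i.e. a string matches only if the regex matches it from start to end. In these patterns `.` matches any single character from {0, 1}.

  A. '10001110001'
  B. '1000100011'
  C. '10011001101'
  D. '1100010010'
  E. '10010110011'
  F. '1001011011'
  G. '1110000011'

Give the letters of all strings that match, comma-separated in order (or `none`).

A, B, C, D, E, F

A → match
B → match
C → match
D → match
E → match
F → match
G → no match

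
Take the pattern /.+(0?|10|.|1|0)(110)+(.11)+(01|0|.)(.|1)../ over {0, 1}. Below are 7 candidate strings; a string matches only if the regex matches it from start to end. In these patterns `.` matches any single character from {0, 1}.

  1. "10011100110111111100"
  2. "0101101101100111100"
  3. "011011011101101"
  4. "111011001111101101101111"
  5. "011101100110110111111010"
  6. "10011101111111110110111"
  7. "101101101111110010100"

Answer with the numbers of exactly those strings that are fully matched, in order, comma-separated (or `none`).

1, 2, 3, 4, 5, 6

1 → match
2 → match
3 → match
4 → match
5 → match
6 → match
7 → no match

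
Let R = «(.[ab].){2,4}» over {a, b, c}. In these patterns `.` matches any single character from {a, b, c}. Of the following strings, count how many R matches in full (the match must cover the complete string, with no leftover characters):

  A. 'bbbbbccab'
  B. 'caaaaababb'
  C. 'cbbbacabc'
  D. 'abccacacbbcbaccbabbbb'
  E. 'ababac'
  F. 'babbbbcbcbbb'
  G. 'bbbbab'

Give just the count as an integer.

A. 'bbbbbccab' → match
B. 'caaaaababb' → no match
C. 'cbbbacabc' → match
D → no match
E. 'ababac' → match
F. 'babbbbcbcbbb' → match
G. 'bbbbab' → match
Total matched: 5

5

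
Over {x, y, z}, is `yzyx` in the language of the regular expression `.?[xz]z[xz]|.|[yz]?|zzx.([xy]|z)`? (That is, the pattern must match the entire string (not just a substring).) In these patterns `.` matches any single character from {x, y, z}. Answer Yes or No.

No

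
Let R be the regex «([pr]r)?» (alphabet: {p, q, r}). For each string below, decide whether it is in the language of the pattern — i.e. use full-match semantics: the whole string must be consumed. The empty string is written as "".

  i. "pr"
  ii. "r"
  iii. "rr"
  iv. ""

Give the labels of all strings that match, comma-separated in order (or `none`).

i. "pr" → match
ii. "r" → no match
iii. "rr" → match
iv. "" → match

i, iii, iv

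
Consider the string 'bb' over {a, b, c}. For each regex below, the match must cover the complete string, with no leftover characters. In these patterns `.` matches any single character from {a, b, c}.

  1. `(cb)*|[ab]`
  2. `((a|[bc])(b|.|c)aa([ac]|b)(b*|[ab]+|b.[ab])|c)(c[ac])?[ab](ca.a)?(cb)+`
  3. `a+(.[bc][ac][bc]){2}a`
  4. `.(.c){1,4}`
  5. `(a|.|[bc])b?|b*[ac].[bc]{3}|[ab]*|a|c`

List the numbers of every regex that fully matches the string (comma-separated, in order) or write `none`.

1 → no match
2 → no match — must end with 'cb'
3 → no match — must start with 'a'
4 → no match — must end with 'c'
5 → match

5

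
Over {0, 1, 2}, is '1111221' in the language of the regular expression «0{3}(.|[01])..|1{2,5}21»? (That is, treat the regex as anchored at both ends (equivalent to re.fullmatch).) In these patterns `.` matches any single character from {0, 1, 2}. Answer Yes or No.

No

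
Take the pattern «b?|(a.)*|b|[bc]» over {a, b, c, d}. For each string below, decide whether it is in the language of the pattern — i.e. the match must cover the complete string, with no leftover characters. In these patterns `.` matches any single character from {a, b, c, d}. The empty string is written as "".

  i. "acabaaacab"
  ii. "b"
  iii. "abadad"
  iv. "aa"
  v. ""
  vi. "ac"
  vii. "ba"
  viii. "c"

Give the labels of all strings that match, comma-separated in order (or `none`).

i → match
ii → match
iii → match
iv → match
v → match
vi → match
vii → no match
viii → match

i, ii, iii, iv, v, vi, viii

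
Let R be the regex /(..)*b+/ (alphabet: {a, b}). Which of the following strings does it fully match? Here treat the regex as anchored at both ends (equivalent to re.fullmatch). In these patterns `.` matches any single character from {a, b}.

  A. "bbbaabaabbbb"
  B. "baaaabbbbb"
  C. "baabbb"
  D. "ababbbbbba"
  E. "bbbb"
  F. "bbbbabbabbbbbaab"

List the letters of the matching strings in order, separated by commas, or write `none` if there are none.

A → match
B → match
C → match
D → no match — must end with "b"
E → match
F → no match

A, B, C, E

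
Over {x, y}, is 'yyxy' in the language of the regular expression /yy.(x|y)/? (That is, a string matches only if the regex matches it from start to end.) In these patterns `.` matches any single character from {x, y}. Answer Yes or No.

Yes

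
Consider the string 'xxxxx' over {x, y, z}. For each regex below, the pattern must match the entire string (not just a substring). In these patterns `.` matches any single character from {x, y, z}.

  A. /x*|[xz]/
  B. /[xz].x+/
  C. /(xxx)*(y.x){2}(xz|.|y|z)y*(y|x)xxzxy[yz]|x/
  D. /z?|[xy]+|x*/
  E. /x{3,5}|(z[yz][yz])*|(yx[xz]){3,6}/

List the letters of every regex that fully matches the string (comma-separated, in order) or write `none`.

A, B, D, E

A → match
B → match
C → no match
D → match
E → match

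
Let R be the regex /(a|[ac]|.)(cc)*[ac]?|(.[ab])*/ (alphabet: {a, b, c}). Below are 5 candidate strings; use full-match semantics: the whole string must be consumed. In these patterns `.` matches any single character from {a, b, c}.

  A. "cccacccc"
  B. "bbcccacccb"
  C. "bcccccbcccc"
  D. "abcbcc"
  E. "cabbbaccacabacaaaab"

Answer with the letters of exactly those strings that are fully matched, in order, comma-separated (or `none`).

none

A → no match
B → no match
C → no match
D → no match
E → no match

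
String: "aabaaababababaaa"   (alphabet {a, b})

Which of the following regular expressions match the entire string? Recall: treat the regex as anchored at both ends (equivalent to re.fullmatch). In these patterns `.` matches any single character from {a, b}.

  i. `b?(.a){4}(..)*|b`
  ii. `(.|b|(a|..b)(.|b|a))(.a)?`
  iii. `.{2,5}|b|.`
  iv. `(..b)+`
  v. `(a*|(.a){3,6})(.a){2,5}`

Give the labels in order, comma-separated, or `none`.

i, v

i → match
ii → no match
iii → no match
iv → no match — must end with "b"
v → match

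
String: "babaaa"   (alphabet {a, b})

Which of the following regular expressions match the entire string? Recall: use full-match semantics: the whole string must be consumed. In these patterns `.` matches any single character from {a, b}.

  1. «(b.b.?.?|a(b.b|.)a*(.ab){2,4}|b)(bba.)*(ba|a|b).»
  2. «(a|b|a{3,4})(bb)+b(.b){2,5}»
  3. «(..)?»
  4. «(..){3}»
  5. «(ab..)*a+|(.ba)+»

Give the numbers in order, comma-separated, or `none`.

1 → match
2 → no match — must end with "b"
3 → no match
4 → match
5 → no match

1, 4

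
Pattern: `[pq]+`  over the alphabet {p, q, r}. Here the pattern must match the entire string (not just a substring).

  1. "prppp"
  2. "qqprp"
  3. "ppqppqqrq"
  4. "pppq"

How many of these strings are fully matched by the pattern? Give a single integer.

1 → no match
2 → no match
3 → no match
4 → match
Total matched: 1

1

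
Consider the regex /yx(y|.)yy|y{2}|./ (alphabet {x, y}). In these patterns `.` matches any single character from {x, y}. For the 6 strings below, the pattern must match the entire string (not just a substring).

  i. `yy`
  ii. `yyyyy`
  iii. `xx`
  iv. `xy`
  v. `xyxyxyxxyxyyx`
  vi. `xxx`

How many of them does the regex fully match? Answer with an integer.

i. `yy` → match
ii. `yyyyy` → no match
iii. `xx` → no match
iv. `xy` → no match
v → no match
vi. `xxx` → no match
Total matched: 1

1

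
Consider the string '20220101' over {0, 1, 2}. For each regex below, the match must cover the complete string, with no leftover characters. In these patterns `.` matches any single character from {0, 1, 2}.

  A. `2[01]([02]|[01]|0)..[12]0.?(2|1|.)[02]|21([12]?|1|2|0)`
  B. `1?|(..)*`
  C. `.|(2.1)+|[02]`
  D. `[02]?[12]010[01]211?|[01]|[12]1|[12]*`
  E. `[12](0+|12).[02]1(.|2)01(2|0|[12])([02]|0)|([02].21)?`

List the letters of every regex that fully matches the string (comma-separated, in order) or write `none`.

A → no match
B → match
C → no match
D → no match
E → no match

B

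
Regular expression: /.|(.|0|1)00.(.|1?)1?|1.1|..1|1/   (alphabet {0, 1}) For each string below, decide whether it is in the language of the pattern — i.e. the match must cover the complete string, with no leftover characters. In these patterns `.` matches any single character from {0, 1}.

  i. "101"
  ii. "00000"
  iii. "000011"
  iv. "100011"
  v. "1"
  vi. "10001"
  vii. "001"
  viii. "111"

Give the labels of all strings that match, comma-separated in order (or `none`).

i → match
ii → match
iii → match
iv → match
v → match
vi → match
vii → match
viii → match

i, ii, iii, iv, v, vi, vii, viii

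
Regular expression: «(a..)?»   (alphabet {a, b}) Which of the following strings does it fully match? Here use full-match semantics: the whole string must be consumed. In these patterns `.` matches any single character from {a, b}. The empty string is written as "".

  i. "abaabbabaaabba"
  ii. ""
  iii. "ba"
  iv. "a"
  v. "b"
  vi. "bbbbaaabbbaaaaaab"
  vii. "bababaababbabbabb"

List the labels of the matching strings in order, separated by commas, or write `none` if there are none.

ii

i → no match
ii → match
iii → no match
iv → no match
v → no match
vi → no match
vii → no match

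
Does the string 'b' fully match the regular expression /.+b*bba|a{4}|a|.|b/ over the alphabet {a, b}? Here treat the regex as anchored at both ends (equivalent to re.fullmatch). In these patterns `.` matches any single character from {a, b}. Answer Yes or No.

Yes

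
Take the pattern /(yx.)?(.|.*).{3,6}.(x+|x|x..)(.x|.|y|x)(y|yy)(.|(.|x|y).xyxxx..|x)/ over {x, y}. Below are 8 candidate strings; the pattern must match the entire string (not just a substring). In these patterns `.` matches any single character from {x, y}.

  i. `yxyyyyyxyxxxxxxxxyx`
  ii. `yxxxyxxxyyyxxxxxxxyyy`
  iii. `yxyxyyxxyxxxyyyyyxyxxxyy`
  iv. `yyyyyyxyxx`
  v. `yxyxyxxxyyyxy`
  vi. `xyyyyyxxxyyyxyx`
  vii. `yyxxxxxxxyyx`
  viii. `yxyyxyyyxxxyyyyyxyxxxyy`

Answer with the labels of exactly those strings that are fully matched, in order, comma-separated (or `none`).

i → match
ii → match
iii → match
iv → no match
v → no match
vi → match
vii → match
viii → match

i, ii, iii, vi, vii, viii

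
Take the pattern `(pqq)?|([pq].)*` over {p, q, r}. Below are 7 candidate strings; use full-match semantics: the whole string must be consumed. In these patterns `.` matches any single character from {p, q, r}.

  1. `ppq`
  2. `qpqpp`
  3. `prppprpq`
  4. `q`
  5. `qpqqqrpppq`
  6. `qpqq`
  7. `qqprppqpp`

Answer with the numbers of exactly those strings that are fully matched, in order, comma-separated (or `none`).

3, 5, 6

1 → no match
2 → no match
3 → match
4 → no match
5 → match
6 → match
7 → no match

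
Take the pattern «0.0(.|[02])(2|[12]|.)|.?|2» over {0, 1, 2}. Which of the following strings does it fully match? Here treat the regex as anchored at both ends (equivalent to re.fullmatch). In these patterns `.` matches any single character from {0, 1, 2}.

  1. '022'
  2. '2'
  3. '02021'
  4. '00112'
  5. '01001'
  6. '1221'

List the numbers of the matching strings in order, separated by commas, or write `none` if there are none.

1. '022' → no match
2. '2' → match
3. '02021' → match
4. '00112' → no match
5. '01001' → match
6. '1221' → no match

2, 3, 5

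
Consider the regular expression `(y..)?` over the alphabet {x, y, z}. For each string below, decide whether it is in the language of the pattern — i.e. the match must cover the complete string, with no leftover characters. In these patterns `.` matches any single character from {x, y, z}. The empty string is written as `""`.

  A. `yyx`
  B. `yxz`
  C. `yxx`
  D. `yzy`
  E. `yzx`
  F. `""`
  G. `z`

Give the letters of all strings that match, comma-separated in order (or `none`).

A → match
B → match
C → match
D → match
E → match
F → match
G → no match

A, B, C, D, E, F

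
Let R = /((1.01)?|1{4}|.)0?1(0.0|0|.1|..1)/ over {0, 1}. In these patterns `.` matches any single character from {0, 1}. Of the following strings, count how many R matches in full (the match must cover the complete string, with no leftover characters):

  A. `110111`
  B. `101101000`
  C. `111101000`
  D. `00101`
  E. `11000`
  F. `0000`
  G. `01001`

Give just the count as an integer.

4

A → no match
B → no match
C → match
D → match
E → match
F → no match
G → match
Total matched: 4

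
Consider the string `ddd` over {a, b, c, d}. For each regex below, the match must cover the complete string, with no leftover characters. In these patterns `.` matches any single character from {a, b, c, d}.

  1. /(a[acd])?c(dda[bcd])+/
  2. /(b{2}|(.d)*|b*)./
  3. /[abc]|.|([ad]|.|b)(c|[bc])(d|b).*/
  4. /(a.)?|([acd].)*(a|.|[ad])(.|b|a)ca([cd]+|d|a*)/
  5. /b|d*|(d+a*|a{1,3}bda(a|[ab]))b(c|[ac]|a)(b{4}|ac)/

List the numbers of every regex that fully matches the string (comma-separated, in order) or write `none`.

1 → no match
2 → match
3 → no match
4 → no match
5 → match

2, 5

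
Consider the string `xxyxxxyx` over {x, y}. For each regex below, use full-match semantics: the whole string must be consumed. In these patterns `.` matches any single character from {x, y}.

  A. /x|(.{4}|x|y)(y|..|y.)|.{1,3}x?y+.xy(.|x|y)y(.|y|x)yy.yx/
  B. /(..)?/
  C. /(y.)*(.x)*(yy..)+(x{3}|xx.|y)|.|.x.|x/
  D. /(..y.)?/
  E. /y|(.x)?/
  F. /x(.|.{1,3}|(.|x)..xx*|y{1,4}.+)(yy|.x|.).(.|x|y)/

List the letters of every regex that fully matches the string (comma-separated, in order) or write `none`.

A → no match
B → no match
C → no match
D → no match
E → no match
F → match

F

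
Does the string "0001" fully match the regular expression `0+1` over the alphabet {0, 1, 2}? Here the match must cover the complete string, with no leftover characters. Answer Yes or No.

Yes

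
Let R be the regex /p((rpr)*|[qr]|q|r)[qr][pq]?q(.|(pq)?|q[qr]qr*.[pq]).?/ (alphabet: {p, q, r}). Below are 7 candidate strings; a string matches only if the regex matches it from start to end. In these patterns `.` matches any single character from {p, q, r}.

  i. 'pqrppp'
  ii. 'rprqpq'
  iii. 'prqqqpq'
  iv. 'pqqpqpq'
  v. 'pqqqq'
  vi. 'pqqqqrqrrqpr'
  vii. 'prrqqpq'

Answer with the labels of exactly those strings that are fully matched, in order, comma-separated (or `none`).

i → no match
ii → no match — must start with 'p'
iii → match
iv → match
v → match
vi → match
vii → match

iii, iv, v, vi, vii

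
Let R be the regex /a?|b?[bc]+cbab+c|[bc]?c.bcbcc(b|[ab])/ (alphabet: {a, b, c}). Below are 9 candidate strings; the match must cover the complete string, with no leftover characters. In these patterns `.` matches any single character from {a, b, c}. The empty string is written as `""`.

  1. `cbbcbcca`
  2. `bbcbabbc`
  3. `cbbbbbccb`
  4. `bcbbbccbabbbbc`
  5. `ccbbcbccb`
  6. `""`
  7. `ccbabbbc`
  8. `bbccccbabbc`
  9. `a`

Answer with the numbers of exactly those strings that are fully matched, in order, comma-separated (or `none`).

1, 2, 4, 5, 6, 7, 8, 9

1 → match
2 → match
3 → no match
4 → match
5 → match
6 → match
7 → match
8 → match
9 → match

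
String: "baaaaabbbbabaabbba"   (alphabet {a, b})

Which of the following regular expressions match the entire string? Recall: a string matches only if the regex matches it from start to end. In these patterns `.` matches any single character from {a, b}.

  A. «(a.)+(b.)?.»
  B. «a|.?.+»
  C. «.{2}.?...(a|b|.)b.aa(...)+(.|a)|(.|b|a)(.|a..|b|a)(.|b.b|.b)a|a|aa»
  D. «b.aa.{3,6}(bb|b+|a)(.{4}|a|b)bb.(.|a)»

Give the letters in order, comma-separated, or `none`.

B, D

A → no match — must start with "a"
B → match
C → no match
D → match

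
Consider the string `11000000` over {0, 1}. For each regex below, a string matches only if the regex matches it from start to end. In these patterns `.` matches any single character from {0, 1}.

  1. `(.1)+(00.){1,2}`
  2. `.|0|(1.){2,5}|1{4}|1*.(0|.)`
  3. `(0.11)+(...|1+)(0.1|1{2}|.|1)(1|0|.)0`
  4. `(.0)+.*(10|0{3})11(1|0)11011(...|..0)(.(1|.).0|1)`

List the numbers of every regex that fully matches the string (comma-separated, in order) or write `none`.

1

1 → match
2 → no match
3 → no match — must start with `0`
4 → no match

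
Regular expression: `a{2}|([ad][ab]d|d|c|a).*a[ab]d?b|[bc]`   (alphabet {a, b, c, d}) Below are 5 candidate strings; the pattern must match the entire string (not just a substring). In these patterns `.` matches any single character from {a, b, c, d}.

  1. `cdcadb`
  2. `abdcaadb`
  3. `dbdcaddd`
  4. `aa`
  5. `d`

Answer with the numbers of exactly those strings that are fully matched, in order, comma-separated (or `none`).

2, 4

1 → no match
2 → match
3 → no match
4 → match
5 → no match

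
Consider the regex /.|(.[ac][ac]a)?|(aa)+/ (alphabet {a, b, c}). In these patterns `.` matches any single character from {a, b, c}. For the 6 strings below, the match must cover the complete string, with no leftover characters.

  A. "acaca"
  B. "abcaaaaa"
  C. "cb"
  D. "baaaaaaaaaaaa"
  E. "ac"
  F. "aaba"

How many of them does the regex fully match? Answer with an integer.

0

A → no match
B → no match
C → no match
D → no match
E → no match
F → no match
Total matched: 0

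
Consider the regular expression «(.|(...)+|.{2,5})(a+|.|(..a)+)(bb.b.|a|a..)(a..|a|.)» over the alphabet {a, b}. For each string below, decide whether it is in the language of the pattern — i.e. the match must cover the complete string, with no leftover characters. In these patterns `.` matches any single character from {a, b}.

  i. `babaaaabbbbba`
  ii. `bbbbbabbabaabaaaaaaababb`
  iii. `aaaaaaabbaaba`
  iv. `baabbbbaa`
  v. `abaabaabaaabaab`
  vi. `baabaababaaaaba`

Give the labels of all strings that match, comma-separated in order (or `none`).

i, ii, iv, v, vi

i → match
ii → match
iii → no match
iv. `baabbbbaa` → match
v → match
vi → match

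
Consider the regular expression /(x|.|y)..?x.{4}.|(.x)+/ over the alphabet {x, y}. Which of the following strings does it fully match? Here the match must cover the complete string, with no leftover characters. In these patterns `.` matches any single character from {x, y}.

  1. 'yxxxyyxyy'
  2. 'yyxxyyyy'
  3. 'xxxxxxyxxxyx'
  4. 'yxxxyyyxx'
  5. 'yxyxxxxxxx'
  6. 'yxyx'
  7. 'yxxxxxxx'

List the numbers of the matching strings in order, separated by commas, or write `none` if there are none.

1 → match
2 → match
3 → match
4 → match
5 → match
6 → match
7 → match

1, 2, 3, 4, 5, 6, 7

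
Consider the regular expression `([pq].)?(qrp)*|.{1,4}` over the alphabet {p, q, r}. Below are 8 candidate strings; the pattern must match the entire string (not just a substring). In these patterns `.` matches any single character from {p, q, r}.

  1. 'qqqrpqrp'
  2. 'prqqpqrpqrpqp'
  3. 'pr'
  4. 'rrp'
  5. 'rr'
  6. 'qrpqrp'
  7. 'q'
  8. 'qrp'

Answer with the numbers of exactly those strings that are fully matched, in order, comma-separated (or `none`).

1 → match
2 → no match
3 → match
4 → match
5 → match
6 → match
7 → match
8 → match

1, 3, 4, 5, 6, 7, 8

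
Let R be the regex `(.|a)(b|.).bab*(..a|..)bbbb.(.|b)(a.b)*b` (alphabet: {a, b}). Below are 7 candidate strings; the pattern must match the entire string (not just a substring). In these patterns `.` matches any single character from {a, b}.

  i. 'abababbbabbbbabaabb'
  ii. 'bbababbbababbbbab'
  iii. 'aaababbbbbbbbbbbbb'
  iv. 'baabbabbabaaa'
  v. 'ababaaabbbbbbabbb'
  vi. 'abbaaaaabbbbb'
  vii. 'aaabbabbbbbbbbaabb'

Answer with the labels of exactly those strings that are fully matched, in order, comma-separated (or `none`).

i → match
ii → no match
iii → match
iv → no match — must end with 'b'
v → match
vi → no match
vii → no match

i, iii, v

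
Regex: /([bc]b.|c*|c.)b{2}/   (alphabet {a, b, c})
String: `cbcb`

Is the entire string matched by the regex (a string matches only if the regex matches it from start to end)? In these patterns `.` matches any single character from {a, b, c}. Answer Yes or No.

No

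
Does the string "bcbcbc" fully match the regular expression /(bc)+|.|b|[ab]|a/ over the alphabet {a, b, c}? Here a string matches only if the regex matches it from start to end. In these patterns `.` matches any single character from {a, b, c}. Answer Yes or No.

Yes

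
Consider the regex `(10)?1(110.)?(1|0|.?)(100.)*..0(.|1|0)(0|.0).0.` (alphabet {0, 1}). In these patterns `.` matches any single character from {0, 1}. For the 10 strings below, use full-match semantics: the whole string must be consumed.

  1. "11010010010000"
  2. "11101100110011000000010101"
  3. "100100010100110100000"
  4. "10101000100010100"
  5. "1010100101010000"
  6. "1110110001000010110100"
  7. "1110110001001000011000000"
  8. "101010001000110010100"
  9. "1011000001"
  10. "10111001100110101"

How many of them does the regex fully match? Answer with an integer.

1 → no match
2 → match
3 → no match
4 → match
5 → match
6 → match
7 → no match
8 → match
9 → match
10 → match
Total matched: 7

7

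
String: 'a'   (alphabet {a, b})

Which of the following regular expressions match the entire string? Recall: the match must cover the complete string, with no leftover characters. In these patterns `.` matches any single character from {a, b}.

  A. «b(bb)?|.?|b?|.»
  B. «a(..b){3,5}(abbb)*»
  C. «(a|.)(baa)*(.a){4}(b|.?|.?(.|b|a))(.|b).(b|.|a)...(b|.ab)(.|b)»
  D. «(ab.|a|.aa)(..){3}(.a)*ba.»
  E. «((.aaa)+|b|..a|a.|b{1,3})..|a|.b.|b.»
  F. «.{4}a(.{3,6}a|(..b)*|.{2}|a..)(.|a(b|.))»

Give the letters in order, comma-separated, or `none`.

A, E

A → match
B → no match
C → no match
D → no match
E → match
F → no match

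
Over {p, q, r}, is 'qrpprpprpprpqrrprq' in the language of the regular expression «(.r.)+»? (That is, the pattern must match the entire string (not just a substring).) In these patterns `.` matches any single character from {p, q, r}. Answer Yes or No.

Yes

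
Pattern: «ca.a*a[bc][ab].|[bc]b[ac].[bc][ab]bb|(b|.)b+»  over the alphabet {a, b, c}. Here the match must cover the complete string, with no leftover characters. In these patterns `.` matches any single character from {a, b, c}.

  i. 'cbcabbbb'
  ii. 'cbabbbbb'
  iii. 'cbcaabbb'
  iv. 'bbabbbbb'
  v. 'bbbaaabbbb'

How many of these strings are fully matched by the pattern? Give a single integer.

i → match
ii → match
iii → no match
iv → match
v → no match
Total matched: 3

3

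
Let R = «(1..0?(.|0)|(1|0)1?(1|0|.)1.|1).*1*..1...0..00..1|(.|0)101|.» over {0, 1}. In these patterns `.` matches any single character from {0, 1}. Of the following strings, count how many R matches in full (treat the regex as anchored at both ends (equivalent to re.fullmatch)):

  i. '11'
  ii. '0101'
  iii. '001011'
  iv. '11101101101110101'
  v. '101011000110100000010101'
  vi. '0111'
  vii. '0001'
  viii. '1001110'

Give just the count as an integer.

1

i. '11' → no match
ii. '0101' → match
iii. '001011' → no match
iv → no match
v → no match
vi. '0111' → no match
vii. '0001' → no match
viii. '1001110' → no match
Total matched: 1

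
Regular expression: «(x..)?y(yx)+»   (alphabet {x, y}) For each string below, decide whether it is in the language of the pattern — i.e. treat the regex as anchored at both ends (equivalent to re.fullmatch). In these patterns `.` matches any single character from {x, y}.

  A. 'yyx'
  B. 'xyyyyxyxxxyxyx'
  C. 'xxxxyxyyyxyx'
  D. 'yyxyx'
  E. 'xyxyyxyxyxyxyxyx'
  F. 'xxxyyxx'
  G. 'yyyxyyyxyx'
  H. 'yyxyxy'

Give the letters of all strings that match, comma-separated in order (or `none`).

A → match
B → no match
C → no match
D → match
E → match
F → no match — must end with 'yx'
G → no match
H → no match — must end with 'yx'

A, D, E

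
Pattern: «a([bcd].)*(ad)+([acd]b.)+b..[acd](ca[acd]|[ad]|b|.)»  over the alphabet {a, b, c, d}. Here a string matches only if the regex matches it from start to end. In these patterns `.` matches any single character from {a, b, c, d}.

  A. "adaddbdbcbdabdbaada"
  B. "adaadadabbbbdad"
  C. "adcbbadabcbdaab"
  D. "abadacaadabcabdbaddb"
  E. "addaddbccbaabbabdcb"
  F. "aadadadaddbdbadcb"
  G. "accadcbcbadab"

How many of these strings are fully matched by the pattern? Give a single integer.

A → no match
B → match
C → match
D → match
E → no match
F → match
G → match
Total matched: 5

5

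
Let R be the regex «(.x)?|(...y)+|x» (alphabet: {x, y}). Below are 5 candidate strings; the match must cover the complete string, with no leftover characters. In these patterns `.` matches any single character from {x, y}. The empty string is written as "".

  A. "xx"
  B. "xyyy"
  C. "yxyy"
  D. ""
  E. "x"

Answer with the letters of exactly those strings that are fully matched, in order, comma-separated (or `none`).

A, B, C, D, E

A → match
B → match
C → match
D → match
E → match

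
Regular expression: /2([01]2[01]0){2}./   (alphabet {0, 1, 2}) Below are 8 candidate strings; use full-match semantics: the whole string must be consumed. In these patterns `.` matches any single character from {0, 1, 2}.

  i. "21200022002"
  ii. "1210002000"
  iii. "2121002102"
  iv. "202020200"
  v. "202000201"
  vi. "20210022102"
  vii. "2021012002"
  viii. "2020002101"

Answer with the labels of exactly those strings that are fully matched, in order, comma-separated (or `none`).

iii, vii, viii

i → no match
ii → no match — must start with "2"
iii → match
iv → no match
v → no match
vi → no match
vii → match
viii → match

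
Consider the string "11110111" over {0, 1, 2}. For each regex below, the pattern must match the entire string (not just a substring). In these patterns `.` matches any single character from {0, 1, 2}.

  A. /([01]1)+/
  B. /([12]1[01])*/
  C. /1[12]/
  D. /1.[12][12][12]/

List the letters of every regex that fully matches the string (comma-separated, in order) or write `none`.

A

A → match
B → no match
C → no match
D → no match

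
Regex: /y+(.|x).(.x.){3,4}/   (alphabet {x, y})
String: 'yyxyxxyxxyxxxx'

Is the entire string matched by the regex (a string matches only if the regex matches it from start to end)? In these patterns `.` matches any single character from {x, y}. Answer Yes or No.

No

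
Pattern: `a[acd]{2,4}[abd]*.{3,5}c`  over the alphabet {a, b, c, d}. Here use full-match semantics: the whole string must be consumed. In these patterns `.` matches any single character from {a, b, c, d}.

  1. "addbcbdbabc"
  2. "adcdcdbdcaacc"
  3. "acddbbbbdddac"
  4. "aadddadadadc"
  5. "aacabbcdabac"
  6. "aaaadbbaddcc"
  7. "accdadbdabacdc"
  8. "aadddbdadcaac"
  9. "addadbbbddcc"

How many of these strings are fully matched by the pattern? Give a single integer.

8

1 → no match
2 → match
3 → match
4 → match
5 → match
6 → match
7 → match
8 → match
9 → match
Total matched: 8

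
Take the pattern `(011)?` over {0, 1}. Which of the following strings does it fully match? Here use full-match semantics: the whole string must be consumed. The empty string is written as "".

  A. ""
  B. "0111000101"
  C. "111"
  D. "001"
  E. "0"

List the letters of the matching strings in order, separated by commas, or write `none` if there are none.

A

A → match
B → no match
C → no match
D → no match
E → no match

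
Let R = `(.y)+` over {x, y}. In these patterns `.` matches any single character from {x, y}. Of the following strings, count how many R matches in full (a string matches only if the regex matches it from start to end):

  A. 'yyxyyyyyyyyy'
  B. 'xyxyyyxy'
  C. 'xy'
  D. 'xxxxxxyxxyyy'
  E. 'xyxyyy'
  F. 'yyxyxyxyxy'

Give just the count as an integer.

A. 'yyxyyyyyyyyy' → match
B. 'xyxyyyxy' → match
C. 'xy' → match
D. 'xxxxxxyxxyyy' → no match
E. 'xyxyyy' → match
F. 'yyxyxyxyxy' → match
Total matched: 5

5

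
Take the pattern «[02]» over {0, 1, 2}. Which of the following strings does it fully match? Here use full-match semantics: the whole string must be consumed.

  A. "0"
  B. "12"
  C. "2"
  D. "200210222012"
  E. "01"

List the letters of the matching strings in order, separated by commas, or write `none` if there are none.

A, C

A. "0" → match
B. "12" → no match
C. "2" → match
D. "200210222012" → no match
E. "01" → no match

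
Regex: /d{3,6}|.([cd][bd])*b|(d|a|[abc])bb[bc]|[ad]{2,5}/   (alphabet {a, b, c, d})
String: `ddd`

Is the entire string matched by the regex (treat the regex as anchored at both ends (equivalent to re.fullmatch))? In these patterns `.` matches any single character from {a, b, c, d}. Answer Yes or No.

Yes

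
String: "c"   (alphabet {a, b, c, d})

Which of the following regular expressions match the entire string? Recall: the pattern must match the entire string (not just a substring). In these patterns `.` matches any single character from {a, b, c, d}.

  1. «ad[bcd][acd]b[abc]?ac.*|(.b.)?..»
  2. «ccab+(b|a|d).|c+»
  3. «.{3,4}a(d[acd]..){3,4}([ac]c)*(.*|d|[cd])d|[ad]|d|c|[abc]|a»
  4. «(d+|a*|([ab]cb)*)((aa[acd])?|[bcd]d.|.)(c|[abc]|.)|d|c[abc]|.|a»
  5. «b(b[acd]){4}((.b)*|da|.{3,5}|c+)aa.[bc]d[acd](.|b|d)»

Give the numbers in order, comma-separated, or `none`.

1 → no match
2 → match
3 → match
4 → match
5 → no match — must start with "bb"

2, 3, 4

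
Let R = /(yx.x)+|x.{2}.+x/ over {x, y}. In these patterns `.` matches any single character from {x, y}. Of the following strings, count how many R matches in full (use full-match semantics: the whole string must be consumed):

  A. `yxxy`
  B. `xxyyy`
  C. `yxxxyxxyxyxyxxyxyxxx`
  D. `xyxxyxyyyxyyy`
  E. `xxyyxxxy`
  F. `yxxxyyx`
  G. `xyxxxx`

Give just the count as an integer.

1

A. `yxxy` → no match — must end with `x`
B. `xxyyy` → no match — must end with `x`
C → no match
D → no match — must end with `x`
E. `xxyyxxxy` → no match — must end with `x`
F. `yxxxyyx` → no match
G. `xyxxxx` → match
Total matched: 1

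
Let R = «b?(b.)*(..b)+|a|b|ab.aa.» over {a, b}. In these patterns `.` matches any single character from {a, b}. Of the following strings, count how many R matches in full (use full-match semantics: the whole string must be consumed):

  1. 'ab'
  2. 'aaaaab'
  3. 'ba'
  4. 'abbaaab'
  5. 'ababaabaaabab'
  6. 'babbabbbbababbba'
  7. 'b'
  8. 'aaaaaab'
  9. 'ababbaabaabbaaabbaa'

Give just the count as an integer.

1. 'ab' → no match
2. 'aaaaab' → no match
3. 'ba' → no match
4. 'abbaaab' → no match
5 → no match
6 → no match
7. 'b' → match
8. 'aaaaaab' → no match
9 → no match
Total matched: 1

1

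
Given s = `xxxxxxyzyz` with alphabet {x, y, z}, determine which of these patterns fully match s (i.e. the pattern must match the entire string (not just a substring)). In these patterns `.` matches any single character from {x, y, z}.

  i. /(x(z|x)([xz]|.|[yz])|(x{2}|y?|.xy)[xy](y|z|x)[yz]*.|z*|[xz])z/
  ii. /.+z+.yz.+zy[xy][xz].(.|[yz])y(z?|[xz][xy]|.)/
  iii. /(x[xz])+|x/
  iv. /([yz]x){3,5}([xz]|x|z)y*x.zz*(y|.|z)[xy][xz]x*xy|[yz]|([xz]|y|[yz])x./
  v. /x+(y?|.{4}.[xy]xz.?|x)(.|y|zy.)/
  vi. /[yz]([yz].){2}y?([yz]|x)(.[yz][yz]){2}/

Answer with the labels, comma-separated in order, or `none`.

i → no match
ii → no match
iii → no match
iv → no match
v → match
vi → no match

v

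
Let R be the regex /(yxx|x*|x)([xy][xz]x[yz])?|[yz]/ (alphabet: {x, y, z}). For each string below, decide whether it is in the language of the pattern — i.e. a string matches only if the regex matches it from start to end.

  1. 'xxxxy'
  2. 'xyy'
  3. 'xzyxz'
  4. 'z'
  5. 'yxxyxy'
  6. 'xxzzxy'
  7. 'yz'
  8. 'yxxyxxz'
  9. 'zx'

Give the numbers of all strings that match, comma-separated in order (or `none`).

1, 4, 8

1 → match
2 → no match
3 → no match
4 → match
5 → no match
6 → no match
7 → no match
8 → match
9 → no match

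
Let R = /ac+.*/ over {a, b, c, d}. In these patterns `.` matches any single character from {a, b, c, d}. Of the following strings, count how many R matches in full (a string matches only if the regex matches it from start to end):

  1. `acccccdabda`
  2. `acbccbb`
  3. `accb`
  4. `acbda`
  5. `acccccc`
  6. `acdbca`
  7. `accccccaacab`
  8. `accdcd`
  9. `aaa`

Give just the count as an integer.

8

1 → match
2 → match
3 → match
4 → match
5 → match
6 → match
7 → match
8 → match
9 → no match — must start with `ac`
Total matched: 8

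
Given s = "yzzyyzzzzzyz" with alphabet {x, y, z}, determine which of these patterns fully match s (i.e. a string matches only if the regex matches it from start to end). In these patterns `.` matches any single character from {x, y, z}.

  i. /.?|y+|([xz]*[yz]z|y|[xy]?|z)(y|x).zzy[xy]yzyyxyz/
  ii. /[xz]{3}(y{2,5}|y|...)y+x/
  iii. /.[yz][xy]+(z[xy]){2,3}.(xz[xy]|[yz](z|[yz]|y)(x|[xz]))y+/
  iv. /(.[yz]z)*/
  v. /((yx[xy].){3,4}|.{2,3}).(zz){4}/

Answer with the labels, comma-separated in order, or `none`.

iv

i → no match
ii → no match — must end with "yx"
iii → no match — must end with "y"
iv → match
v → no match — must end with "zz"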